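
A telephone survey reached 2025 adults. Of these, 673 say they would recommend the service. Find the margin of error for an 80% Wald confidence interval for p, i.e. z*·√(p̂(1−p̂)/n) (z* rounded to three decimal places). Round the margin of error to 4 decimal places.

ME = 0.0134

p̂ = 673/2025 = 0.33235.
SE(p̂) = √(0.33235·0.66765/2025) = 0.010468.
z* = 1.282 at the 80% level.
ME = 1.282·0.010468 = 0.0134.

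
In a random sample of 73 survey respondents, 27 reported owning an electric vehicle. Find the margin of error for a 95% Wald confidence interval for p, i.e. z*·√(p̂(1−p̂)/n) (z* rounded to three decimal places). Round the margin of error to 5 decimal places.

With x = 27 successes in n = 73, p̂ = 0.36986.
Standard error of p̂: √(0.233064/73) = √0.003192663 = 0.056504.
The 95% critical value is z* = 1.960.
Margin of error = z*·SE = 1.960 × 0.056504 = 0.11075.

ME = 0.11075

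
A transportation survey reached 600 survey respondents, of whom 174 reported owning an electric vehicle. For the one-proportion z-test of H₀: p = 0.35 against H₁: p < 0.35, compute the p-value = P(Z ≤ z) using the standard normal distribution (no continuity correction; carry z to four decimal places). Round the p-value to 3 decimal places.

Sample proportion p̂ = 174/600 = 0.29000.
Null standard error: √(0.35·0.65/600) = √0.000379167 = 0.019472.
z = (p̂ − p₀)/SE = (174/600 − 0.35)/0.019472 ≈ -3.0813.
p-value = P(Z ≤ z) with z = -3.0813 → 0.001.

p-value = 0.001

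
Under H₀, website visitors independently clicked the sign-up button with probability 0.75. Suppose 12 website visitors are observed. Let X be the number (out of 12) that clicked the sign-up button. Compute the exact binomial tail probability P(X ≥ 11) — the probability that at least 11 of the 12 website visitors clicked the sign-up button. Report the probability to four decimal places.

P = 0.1584

X is binomial with n = 12 and p = 0.75.
P(X ≥ 11) = C(12,11)·0.75^11·0.25^1 + C(12,12)·0.75^12·0.25^0.
= 0.126705 + 0.031676 = 0.1584.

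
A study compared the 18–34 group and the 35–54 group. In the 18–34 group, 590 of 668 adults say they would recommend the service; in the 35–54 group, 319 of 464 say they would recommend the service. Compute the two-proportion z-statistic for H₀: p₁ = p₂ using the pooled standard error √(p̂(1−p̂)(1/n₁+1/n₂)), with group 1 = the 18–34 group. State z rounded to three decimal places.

z = 8.143

Sample proportions: p̂₁ = 590/668 = 0.88323 and p̂₂ = 319/464 = 0.68750.
Pooling: p̂ = 909/1132 = 0.80300.
Pooled SE = √[0.1581889·0.00365218] ≈ 0.024036.
z = 0.19573/0.024036 = 8.143.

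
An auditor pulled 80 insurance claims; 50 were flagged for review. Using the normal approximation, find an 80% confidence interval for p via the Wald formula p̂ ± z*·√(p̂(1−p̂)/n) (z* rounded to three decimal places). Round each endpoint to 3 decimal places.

With x = 50 successes in n = 80, p̂ = 0.62500.
SE(p̂) = √(0.62500·0.37500/80) = 0.054127.
For 80% confidence, z* = 1.282.
Margin = 1.282·0.054127 = 0.06939.
So the interval runs from 0.556 to 0.694.

(0.556, 0.694)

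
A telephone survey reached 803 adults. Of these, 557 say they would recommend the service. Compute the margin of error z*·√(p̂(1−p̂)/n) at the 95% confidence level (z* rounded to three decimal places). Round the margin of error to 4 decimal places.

ME = 0.0319

The sample proportion is 557/803 = 0.69365.
Standard error of p̂: √(0.212500/803) = √0.000264633 = 0.016268.
z* = 1.960 at the 95% level.
Margin of error = z*·SE = 1.960 × 0.016268 = 0.0319.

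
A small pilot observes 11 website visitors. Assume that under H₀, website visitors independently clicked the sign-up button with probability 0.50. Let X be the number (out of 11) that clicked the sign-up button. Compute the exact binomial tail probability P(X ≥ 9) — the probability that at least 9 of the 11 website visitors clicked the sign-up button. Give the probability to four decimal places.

P = 0.0327

X ~ Binomial(n=11, p=0.50).
P(X ≥ 9) = C(11,9)·0.50^9·0.50^2 + C(11,10)·0.50^10·0.50^1 + C(11,11)·0.50^11·0.50^0.
= 0.026855 + 0.005371 + 0.000488 = 0.0327.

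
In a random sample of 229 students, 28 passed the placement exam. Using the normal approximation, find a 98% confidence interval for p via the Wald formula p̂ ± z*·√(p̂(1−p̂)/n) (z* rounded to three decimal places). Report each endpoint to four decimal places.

(0.0719, 0.1726)

Sample proportion p̂ = 28/229 = 0.12227.
SE = √(p̂(1−p̂)/n) = √(0.107321/229) = 0.021648.
z* = 2.326 at the 98% level.
Margin of error: 2.326 × 0.021648 = 0.05035.
So the interval runs from 0.0719 to 0.1726.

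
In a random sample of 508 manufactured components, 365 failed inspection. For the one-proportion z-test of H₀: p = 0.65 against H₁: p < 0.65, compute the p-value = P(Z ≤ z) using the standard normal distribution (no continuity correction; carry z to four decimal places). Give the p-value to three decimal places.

p-value = 0.999

With x = 365 successes in n = 508, p̂ = 0.71850.
Under H₀, SE = √(p₀(1−p₀)/n) = √(0.65·0.35/508) = √0.000447835 = 0.021162.
z = (p̂ − p₀)/SE = (365/508 − 0.65)/0.021162 ≈ 3.2371.
p-value = P(Z ≤ z) with z = 3.2371 → 0.999.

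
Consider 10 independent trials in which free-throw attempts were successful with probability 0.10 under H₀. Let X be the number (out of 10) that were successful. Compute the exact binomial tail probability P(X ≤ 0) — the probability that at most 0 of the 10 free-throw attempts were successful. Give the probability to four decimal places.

P = 0.3487

X ~ Binomial(n=10, p=0.10).
P(X ≤ 0) = C(10,0)·0.10^0·0.90^10.
= 0.348678 = 0.3487.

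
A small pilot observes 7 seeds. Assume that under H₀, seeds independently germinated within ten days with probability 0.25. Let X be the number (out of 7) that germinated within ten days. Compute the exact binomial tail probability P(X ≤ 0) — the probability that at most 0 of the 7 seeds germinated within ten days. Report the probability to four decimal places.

P = 0.1335

X is binomial with n = 7 and p = 0.25.
P(X ≤ 0) = C(7,0)·0.25^0·0.75^7.
= 0.133484 = 0.1335.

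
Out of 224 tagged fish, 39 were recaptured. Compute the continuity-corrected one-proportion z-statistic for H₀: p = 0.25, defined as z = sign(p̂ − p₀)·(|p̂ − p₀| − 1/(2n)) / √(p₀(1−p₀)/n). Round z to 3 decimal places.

With x = 39 successes in n = 224, p̂ = 0.17411. p̂ − p₀ = -0.075893.
1/(2n) = 0.002232.
Corrected numerator: |-0.075893| − 0.002232 = 0.073661.
Null standard error: √(0.25·0.75/224) = √0.000837054 = 0.028932.
z = −0.073661/0.028932 = -2.546.

z = -2.546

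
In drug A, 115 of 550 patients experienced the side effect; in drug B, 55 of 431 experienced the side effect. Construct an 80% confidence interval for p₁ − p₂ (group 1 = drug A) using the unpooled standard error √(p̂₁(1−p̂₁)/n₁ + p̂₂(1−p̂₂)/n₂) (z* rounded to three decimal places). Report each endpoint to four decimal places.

(0.0512, 0.1118)

p̂₁ = 0.20909, p̂₂ = 0.12761, so the observed difference is 0.08148.
SE = √(0.000300676 + 0.000258297) = √0.000558973 = 0.023643.
The 80% critical value is z* = 1.282. Margin of error = 0.03031.
Interval: 0.08148 ± 0.03031 → (0.0512, 0.1118).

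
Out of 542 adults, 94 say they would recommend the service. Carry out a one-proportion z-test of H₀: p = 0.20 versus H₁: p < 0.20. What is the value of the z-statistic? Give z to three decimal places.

z = -1.546

With x = 94 successes in n = 542, p̂ = 0.17343.
Under H₀, SE = √(p₀(1−p₀)/n) = √(0.20·0.80/542) = √0.000295203 = 0.017181.
z = (p̂ − p₀)/SE = (0.17343 − 0.20)/0.017181 = -1.546.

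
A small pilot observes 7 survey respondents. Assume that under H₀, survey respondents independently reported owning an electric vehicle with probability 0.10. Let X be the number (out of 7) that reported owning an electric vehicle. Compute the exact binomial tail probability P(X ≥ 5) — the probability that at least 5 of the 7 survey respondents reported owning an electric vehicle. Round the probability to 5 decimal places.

X ~ Binomial(n=7, p=0.10).
P(X ≥ 5) = C(7,5)·0.10^5·0.90^2 + C(7,6)·0.10^6·0.90^1 + C(7,7)·0.10^7·0.90^0.
= 0.000170 + 0.000006 + 0.000000 = 0.00018.

P = 0.00018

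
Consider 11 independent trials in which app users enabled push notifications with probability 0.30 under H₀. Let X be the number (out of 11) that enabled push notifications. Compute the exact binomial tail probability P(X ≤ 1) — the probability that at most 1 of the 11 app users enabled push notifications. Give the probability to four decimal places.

P = 0.1130

X ~ Binomial(n=11, p=0.30).
P(X ≤ 1) = C(11,0)·0.30^0·0.70^11 + C(11,1)·0.30^1·0.70^10.
= 0.019773 + 0.093217 = 0.1130.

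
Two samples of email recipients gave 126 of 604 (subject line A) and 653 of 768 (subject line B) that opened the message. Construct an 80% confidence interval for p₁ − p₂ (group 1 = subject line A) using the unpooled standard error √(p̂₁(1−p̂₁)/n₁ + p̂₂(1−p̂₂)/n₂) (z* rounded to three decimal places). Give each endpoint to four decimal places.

p̂₁ = 0.20861, p̂₂ = 0.85026, so the observed difference is -0.64165.
SE = √(0.000273330 + 0.000165778) = √0.000439108 = 0.020955.
For 80% confidence, z* = 1.282. Margin of error = 0.02686.
CI: -0.64165 ± 0.02686 = (-0.6685, -0.6148).

(-0.6685, -0.6148)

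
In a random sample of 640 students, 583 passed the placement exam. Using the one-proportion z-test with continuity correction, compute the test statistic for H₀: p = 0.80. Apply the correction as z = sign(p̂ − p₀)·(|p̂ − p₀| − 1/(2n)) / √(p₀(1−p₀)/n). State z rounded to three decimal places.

Sample proportion p̂ = 583/640 = 0.91094. p̂ − p₀ = 0.110937.
Continuity correction 1/(2n) = 1/1280 = 0.000781.
Corrected numerator: |0.110937| − 0.000781 = 0.110156.
Under H₀, SE = √(p₀(1−p₀)/n) = √(0.80·0.20/640) = √0.000250000 = 0.015811.
z = (+)0.110156/0.015811 = 6.967.

z = 6.967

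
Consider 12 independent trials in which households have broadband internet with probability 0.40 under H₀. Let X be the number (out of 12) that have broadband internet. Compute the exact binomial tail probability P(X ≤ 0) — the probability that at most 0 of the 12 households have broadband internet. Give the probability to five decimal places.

P = 0.00218

X ~ Binomial(n=12, p=0.40).
P(X ≤ 0) = C(12,0)·0.40^0·0.60^12.
= 0.002177 = 0.00218.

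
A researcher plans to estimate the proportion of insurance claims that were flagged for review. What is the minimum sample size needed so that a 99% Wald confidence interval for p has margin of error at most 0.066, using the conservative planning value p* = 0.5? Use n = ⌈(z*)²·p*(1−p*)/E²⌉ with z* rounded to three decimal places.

n = 381

For 99% confidence, z* = 2.576.
p*(1−p*) = 0.50·0.50 = 0.2500.
Required n before rounding: 6.635776 × 0.2500 / 0.066² = 380.841.
Rounding up, n = 381.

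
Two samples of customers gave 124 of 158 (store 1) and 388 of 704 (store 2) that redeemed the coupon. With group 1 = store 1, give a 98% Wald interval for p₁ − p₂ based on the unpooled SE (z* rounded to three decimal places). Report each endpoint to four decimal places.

(0.1460, 0.3213)

p̂₁ = 0.78481, p̂₂ = 0.55114, so the observed difference is 0.23367.
Unpooled SE = √(p̂₁(1−p̂₁)/n₁ + p̂₂(1−p̂₂)/n₂) = √(0.001068881 + 0.000351399) = 0.037687.
For 98% confidence, z* = 2.326. Margin of error = 0.08766.
Interval: 0.23367 ± 0.08766 → (0.1460, 0.3213).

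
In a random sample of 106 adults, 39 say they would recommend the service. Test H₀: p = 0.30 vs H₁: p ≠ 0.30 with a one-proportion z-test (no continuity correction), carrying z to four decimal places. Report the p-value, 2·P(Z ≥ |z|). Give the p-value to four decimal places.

p-value = 0.1270

With x = 39 successes in n = 106, p̂ = 0.36792.
Under H₀, SE = √(p₀(1−p₀)/n) = √(0.30·0.70/106) = √0.001981132 = 0.044510.
Test statistic (full precision, shown to 4 dp): z = (39/106 − 0.30)/SE₀ ≈ 1.5261.
From the standard normal, 2·P(Z ≥ |z|) = 0.1270.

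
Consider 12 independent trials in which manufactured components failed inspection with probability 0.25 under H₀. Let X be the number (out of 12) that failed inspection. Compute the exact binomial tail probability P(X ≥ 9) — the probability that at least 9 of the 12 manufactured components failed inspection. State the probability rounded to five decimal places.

X is binomial with n = 12 and p = 0.25.
P(X ≥ 9) = C(12,9)·0.25^9·0.75^3 + C(12,10)·0.25^10·0.75^2 + C(12,11)·0.25^11·0.75^1 + C(12,12)·0.25^12·0.75^0.
= 0.000354 + 0.000035 + 0.000002 + 0.000000 = 0.00039.

P = 0.00039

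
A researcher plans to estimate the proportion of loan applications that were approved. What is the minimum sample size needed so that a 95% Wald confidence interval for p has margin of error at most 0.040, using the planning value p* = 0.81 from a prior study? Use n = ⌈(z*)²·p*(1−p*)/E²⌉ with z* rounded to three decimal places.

The 95% critical value is z* = 1.960.
p*(1−p*) = 0.81·0.19 = 0.1539.
(z*)²·p*(1−p*)/E² = 3.841600·0.1539/0.001600 = 369.514.
⌈369.514⌉ = 370.

n = 370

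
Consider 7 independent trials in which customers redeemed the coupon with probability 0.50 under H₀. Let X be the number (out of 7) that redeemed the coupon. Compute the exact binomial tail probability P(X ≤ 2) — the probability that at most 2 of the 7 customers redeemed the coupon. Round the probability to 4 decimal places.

P = 0.2266

X is binomial with n = 7 and p = 0.50.
P(X ≤ 2) = C(7,0)·0.50^0·0.50^7 + C(7,1)·0.50^1·0.50^6 + C(7,2)·0.50^2·0.50^5.
= 0.007812 + 0.054688 + 0.164062 = 0.2266.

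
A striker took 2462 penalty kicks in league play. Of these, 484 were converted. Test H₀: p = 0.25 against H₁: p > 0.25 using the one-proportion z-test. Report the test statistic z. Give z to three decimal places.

z = -6.120

p̂ = 484/2462 = 0.19659.
Null standard error: √(0.25·0.75/2462) = √0.000076158 = 0.008727.
Test statistic: z = -0.05341/0.008727 = -6.120.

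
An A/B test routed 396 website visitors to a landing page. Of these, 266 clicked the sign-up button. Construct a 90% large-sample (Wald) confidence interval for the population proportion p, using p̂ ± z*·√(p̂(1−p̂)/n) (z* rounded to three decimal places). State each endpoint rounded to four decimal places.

With x = 266 successes in n = 396, p̂ = 0.67172.
SE(p̂) = √(0.67172·0.32828/396) = 0.023598.
For 90% confidence, z* = 1.645.
Margin of error: 1.645 × 0.023598 = 0.03882.
Interval: 0.67172 ± 0.03882 → (0.6329, 0.7105).

(0.6329, 0.7105)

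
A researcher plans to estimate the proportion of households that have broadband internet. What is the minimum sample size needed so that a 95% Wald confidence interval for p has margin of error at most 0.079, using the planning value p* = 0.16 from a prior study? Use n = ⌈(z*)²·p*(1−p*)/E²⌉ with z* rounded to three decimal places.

n = 83

For 95% confidence, z* = 1.960.
p*(1−p*) = 0.16·0.84 = 0.1344.
(z*)²·p*(1−p*)/E² = 3.841600·0.1344/0.006241 = 82.729.
⌈82.729⌉ = 83.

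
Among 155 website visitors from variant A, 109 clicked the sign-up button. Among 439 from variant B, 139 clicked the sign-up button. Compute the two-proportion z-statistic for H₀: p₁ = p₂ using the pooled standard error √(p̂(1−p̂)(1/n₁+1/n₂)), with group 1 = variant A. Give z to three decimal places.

z = 8.390

p̂₁ = 109/155 = 0.70323, p̂₂ = 139/439 = 0.31663.
Pooled p̂ = (109+139)/(155+439) = 248/594 = 0.41751.
Pooled SE = √[0.2431951·0.00872952] ≈ 0.046076.
z = 0.38660/0.046076 = 8.390.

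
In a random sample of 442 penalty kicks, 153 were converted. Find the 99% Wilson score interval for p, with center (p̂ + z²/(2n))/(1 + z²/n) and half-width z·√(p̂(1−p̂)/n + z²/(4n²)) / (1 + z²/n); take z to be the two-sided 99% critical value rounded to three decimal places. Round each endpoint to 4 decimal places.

p̂ = 153/442 = 0.34615; z = 2.576, so z² = 6.635776.
1 + z²/n = 1.015013.
Center = (0.34615 + 0.007507)/1.015013 = 0.34843.
Radicand: p̂(1−p̂)/n + z²/(4n²) = 0.000512062 + 0.000008492 = 0.000520554.
Half-width = 2.576·√0.000520554/1.015013 = 0.05790.
Interval: 0.34843 ± 0.05790 → (0.2905, 0.4063).

(0.2905, 0.4063)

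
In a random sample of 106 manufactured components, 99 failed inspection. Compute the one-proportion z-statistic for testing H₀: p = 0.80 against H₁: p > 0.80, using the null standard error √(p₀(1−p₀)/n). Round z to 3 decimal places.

With x = 99 successes in n = 106, p̂ = 0.93396.
SE₀ = √(0.80·0.20/106) = 0.038851.
z = (0.93396 − 0.80)/0.038851 = 0.13396/0.038851 = 3.448.

z = 3.448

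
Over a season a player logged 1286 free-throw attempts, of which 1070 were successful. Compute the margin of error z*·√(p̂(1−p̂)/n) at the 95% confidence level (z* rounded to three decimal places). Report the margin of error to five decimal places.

The sample proportion is 1070/1286 = 0.83204.
SE(p̂) = √(0.83204·0.16796/1286) = 0.010425.
z* = 1.960 at the 95% level.
Margin of error = z*·SE = 1.960 × 0.010425 = 0.02043.

ME = 0.02043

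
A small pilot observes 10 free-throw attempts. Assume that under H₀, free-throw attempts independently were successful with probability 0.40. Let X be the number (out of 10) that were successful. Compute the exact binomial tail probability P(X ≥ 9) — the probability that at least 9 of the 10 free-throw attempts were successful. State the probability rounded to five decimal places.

X is binomial with n = 10 and p = 0.40.
P(X ≥ 9) = C(10,9)·0.40^9·0.60^1 + C(10,10)·0.40^10·0.60^0.
= 0.001573 + 0.000105 = 0.00168.

P = 0.00168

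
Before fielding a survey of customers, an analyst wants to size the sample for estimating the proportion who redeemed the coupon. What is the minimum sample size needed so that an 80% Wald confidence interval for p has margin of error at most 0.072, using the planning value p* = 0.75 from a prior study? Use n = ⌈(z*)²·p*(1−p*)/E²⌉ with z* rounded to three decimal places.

For 80% confidence, z* = 1.282.
p*(1−p*) = 0.1875.
Required n before rounding: 1.643524 × 0.1875 / 0.072² = 59.445.
Rounding up, n = 60.

n = 60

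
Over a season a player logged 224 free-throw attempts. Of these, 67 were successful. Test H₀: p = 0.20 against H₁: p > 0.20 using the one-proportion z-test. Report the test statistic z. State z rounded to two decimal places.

With x = 67 successes in n = 224, p̂ = 0.29911.
Null standard error: √(0.20·0.80/224) = √0.000714286 = 0.026726.
z = (p̂ − p₀)/SE = (0.29911 − 0.20)/0.026726 = 3.71.

z = 3.71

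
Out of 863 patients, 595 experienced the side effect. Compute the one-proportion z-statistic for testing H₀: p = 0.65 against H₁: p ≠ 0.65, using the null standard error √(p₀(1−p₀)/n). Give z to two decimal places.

The sample proportion is 595/863 = 0.68946.
SE₀ = √(0.65·0.35/863) = 0.016236.
z = (0.68946 − 0.65)/0.016236 = 0.03946/0.016236 = 2.43.

z = 2.43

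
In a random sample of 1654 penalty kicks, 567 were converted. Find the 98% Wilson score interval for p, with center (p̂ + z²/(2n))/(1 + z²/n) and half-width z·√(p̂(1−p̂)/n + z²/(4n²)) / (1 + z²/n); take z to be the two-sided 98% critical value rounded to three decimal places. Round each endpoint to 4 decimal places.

Here p̂ = 567/1654 = 0.34281 and z = 2.326 (z² = 5.410276).
Denominator 1 + z²/n = 1 + 5.410276/1654 = 1.003271.
Adjusted center: (0.34281 + z²/(2n))/1.003271 = 0.34332.
Radicand: p̂(1−p̂)/n + z²/(4n²) = 0.000136209 + 0.000000494 = 0.000136703.
Half-width = z·√(radicand)/denom = 2.326·0.011692/1.003271 = 0.02711.
CI: 0.34332 ± 0.02711 = (0.3162, 0.3704).

(0.3162, 0.3704)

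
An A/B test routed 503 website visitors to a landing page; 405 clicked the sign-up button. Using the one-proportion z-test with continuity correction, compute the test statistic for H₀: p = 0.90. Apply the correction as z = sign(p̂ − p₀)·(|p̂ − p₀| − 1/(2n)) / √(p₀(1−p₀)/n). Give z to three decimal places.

z = -7.015

The sample proportion is 405/503 = 0.80517. p̂ − p₀ = -0.094831.
Continuity correction 1/(2n) = 1/1006 = 0.000994.
Corrected numerator: |-0.094831| − 0.000994 = 0.093837.
Null standard error: √(0.90·0.10/503) = √0.000178926 = 0.013376.
z = −0.093837/0.013376 = -7.015.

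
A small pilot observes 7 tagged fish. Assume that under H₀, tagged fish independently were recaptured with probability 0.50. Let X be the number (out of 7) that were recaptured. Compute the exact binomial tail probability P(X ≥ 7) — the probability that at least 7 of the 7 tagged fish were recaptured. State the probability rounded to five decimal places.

X is binomial with n = 7 and p = 0.50.
P(X ≥ 7) = C(7,7)·0.50^7·0.50^0.
= 0.007812 = 0.00781.

P = 0.00781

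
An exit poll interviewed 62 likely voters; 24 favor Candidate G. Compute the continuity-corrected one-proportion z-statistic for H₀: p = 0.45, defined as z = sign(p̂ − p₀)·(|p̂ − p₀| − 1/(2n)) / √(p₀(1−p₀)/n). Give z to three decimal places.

p̂ = 24/62 = 0.38710. p̂ − p₀ = -0.062903.
Continuity correction 1/(2n) = 1/124 = 0.008065.
Corrected numerator: |-0.062903| − 0.008065 = 0.054838.
Under H₀, SE = √(p₀(1−p₀)/n) = √(0.45·0.55/62) = √0.003991935 = 0.063182.
z = −0.054838/0.063182 = -0.868.

z = -0.868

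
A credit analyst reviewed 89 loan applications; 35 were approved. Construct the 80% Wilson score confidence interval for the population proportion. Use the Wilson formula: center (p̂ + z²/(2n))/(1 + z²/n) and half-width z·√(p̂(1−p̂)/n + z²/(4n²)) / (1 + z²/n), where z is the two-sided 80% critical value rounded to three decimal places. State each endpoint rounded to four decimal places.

p̂ = 35/89 = 0.39326; z = 1.282, so z² = 1.643524.
Denominator 1 + z²/n = 1 + 1.643524/89 = 1.018467.
Adjusted center: (0.39326 + z²/(2n))/1.018467 = 0.39519.
Radicand: p̂(1−p̂)/n + z²/(4n²) = 0.002680969 + 0.000051872 = 0.002732841.
Half-width = 1.282·√0.002732841/1.018467 = 0.06580.
Interval: 0.39519 ± 0.06580 → (0.3294, 0.4610).

(0.3294, 0.4610)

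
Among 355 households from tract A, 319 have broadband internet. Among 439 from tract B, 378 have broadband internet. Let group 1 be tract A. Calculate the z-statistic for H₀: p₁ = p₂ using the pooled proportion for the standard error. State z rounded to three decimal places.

z = 1.606

Sample proportions: p̂₁ = 319/355 = 0.89859 and p̂₂ = 378/439 = 0.86105.
Pooled p̂ = (319+378)/(355+439) = 697/794 = 0.87783.
SE = √[p̂(1−p̂)(1/n₁+1/n₂)] = √[0.87783·0.12217·(1/355+1/439)] ≈ 0.023375.
z = 0.03754/0.023375 = 1.606.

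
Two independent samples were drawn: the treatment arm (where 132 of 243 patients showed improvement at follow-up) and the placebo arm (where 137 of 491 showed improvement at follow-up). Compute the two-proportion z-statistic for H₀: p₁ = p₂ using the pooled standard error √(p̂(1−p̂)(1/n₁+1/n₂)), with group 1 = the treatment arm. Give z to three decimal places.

z = 6.990

Sample proportions: p̂₁ = 132/243 = 0.54321 and p̂₂ = 137/491 = 0.27902.
Pooled p̂ = (132+137)/(243+491) = 269/734 = 0.36649.
Pooled SE = √[0.2321737·0.00615189] ≈ 0.037793.
z = (p̂₁ − p̂₂)/SE = (0.54321 − 0.27902)/0.037793 = 0.26419/0.037793 = 6.990.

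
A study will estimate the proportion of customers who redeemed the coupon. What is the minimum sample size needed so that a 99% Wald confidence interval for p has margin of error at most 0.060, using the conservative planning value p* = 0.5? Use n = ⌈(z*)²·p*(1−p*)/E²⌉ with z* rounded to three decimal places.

n = 461

z* = 2.576 at the 99% level.
p*(1−p*) = 0.50·0.50 = 0.2500.
Required n before rounding: 6.635776 × 0.2500 / 0.060² = 460.818.
⌈460.818⌉ = 461.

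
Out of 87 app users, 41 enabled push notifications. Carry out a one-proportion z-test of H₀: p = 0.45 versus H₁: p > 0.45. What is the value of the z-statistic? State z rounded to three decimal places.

z = 0.399

p̂ = 41/87 = 0.47126.
Null standard error: √(0.45·0.55/87) = √0.002844828 = 0.053337.
Test statistic: z = 0.02126/0.053337 = 0.399.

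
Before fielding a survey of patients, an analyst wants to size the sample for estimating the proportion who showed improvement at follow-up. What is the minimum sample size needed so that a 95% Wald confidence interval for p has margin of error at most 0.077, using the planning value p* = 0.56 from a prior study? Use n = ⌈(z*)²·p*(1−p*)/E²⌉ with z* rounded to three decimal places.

n = 160

For 95% confidence, z* = 1.960.
p*(1−p*) = 0.56·0.44 = 0.2464.
(z*)²·p*(1−p*)/E² = 3.841600·0.2464/0.005929 = 159.651.
⌈159.651⌉ = 160.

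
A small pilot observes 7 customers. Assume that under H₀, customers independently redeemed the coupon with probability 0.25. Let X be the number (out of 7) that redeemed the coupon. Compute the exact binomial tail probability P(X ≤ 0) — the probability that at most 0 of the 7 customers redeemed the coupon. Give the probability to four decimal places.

X ~ Binomial(n=7, p=0.25).
P(X ≤ 0) = C(7,0)·0.25^0·0.75^7.
= 0.133484 = 0.1335.

P = 0.1335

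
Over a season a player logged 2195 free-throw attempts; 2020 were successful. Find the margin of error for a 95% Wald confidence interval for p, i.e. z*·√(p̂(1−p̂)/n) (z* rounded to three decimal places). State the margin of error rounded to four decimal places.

The sample proportion is 2020/2195 = 0.92027.
Standard error of p̂: √(0.073370/2195) = √0.000033426 = 0.005782.
z* = 1.960 at the 95% level.
So ME = 0.0113.

ME = 0.0113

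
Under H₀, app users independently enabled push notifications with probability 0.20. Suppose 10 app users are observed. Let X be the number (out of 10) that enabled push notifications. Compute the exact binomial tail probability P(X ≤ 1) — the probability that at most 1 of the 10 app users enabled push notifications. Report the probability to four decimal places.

P = 0.3758

X ~ Binomial(n=10, p=0.20).
P(X ≤ 1) = C(10,0)·0.20^0·0.80^10 + C(10,1)·0.20^1·0.80^9.
= 0.107374 + 0.268435 = 0.3758.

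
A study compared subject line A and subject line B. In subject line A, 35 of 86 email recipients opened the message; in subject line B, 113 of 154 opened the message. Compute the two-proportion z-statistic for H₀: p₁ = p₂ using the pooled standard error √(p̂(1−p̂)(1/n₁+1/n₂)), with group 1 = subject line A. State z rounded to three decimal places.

p̂₁ = 35/86 = 0.40698, p̂₂ = 113/154 = 0.73377.
Pooled p̂ = (35+113)/(86+154) = 148/240 = 0.61667.
Pooled SE = √[0.2363889·0.01812141] ≈ 0.065450.
z = -0.32679/0.065450 = -4.993.

z = -4.993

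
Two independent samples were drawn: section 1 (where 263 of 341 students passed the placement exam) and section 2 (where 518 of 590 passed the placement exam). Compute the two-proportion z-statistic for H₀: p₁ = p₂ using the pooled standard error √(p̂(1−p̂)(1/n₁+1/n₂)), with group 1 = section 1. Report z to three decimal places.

Sample proportions: p̂₁ = 263/341 = 0.77126 and p̂₂ = 518/590 = 0.87797.
Pooled p̂ = (263+518)/(341+590) = 781/931 = 0.83888.
Pooled SE = √[0.1351584·0.00462747] ≈ 0.025009.
z = -0.10671/0.025009 = -4.267.

z = -4.267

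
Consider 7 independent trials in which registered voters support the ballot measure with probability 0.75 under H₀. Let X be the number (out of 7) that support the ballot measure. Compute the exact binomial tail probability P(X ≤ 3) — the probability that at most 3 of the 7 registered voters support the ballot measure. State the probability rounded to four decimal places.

X ~ Binomial(n=7, p=0.75).
P(X ≤ 3) = C(7,0)·0.75^0·0.25^7 + C(7,1)·0.75^1·0.25^6 + C(7,2)·0.75^2·0.25^5 + C(7,3)·0.75^3·0.25^4.
= 0.000061 + 0.001282 + 0.011536 + 0.057678 = 0.0706.

P = 0.0706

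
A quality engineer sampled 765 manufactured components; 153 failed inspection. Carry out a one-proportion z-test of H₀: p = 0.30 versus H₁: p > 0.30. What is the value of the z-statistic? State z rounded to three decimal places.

z = -6.036

p̂ = 153/765 = 0.20000.
SE₀ = √(0.30·0.70/765) = 0.016568.
z = (0.20000 − 0.30)/0.016568 = -0.10000/0.016568 = -6.036.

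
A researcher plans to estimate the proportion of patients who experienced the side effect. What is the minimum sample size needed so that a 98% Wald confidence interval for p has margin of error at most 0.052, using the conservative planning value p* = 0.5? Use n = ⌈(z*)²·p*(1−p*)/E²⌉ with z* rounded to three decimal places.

n = 501

z* = 2.326 at the 98% level.
p*(1−p*) = 0.50·0.50 = 0.2500.
(z*)²·p*(1−p*)/E² = 5.410276·0.2500/0.002704 = 500.210.
⌈500.210⌉ = 501.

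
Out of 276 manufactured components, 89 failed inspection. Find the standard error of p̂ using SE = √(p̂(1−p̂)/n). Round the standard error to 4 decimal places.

SE = 0.0281

p̂ = 89/276 = 0.32246.
p̂(1−p̂) = 0.218480.
SE = √(0.218480/276) = √0.000791594 = 0.0281.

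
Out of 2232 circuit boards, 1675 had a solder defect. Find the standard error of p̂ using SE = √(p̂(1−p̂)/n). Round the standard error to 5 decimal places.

SE = 0.00916

With x = 1675 successes in n = 2232, p̂ = 0.75045.
p̂(1−p̂) = 0.75045·0.24955 = 0.187275.
Dividing by n and taking the root: √0.000083905 = 0.00916.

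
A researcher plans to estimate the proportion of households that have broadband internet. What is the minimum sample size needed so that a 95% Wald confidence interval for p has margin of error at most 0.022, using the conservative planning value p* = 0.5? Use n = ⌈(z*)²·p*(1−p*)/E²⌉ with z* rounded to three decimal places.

n = 1985

For 95% confidence, z* = 1.960.
p*(1−p*) = 0.2500.
Required n before rounding: 3.841600 × 0.2500 / 0.022² = 1984.298.
Rounding up, n = 1985.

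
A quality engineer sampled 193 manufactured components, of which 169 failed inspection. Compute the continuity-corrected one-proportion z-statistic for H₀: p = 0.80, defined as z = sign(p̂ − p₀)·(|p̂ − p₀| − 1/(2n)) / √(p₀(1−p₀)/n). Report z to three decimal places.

z = 2.537

p̂ = 169/193 = 0.87565. p̂ − p₀ = 0.075648.
1/(2n) = 0.002591.
Corrected numerator: |0.075648| − 0.002591 = 0.073057.
SE₀ = √(0.80·0.20/193) = 0.028793.
z = +0.073057/0.028793 = 2.537.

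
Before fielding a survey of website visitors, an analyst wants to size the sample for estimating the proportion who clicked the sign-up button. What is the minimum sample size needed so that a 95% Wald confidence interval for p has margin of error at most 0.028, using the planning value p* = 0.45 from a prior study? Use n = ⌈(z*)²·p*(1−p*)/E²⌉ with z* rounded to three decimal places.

n = 1213

The 95% critical value is z* = 1.960.
p*(1−p*) = 0.45·0.55 = 0.2475.
Required n before rounding: 3.841600 × 0.2475 / 0.028² = 1212.750.
⌈1212.750⌉ = 1213.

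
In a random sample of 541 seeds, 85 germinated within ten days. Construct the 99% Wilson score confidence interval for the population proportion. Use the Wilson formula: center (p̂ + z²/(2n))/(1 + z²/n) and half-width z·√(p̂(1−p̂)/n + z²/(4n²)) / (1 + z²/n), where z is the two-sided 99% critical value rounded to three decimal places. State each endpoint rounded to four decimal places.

(0.1210, 0.2015)

Here p̂ = 85/541 = 0.15712 and z = 2.576 (z² = 6.635776).
Denominator 1 + z²/n = 1 + 6.635776/541 = 1.012266.
Adjusted center: (0.15712 + z²/(2n))/1.012266 = 0.16127.
Radicand: p̂(1−p̂)/n + z²/(4n²) = 0.000244789 + 0.000005668 = 0.000250457.
Half-width = z·√(radicand)/denom = 2.576·0.015826/1.012266 = 0.04027.
CI: 0.16127 ± 0.04027 = (0.1210, 0.2015).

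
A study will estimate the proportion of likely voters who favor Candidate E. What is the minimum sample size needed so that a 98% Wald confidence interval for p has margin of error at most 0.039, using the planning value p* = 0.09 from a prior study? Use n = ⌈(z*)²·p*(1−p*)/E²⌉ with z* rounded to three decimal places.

n = 292

z* = 2.326 at the 98% level.
p*(1−p*) = 0.09·0.91 = 0.0819.
Required n before rounding: 5.410276 × 0.0819 / 0.039² = 291.323.
Rounding up, n = 292.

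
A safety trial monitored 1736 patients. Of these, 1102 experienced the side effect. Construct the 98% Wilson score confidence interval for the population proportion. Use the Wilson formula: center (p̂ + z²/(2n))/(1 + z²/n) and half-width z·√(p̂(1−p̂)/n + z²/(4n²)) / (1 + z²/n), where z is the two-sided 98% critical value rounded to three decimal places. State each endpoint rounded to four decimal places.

Here p̂ = 1102/1736 = 0.63479 and z = 2.326 (z² = 5.410276).
1 + z²/n = 1.003117.
Center = (0.63479 + 0.001558)/1.003117 = 0.63437.
Radicand: p̂(1−p̂)/n + z²/(4n²) = 0.000133543 + 0.000000449 = 0.000133992.
Half-width = z·√(radicand)/denom = 2.326·0.011575/1.003117 = 0.02684.
So the interval runs from 0.6075 to 0.6612.

(0.6075, 0.6612)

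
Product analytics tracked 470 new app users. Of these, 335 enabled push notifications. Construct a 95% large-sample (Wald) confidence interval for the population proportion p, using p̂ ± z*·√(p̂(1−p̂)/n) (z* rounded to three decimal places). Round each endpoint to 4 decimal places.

With x = 335 successes in n = 470, p̂ = 0.71277.
Standard error of p̂: √(0.204731/470) = √0.000435597 = 0.020871.
For 95% confidence, z* = 1.960.
Margin = 1.960·0.020871 = 0.04091.
CI: 0.71277 ± 0.04091 = (0.6719, 0.7537).

(0.6719, 0.7537)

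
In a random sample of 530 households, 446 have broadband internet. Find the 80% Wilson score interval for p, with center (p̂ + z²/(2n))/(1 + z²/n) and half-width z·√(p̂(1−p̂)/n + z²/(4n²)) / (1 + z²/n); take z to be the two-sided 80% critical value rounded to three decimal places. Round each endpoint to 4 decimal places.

(0.8201, 0.8608)

p̂ = 446/530 = 0.84151; z = 1.282, so z² = 1.643524.
1 + z²/n = 1.003101.
Center = (0.84151 + 0.001550)/1.003101 = 0.84045.
Radicand: p̂(1−p̂)/n + z²/(4n²) = 0.000251644 + 0.000001463 = 0.000253107.
Half-width = 1.282·√0.000253107/1.003101 = 0.02033.
Interval: 0.84045 ± 0.02033 → (0.8201, 0.8608).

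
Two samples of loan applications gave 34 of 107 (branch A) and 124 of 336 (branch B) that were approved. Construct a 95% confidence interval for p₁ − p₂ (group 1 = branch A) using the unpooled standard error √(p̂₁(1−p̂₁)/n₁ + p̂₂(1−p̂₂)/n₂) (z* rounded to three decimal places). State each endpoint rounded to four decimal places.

(-0.1535, 0.0509)

p̂₁ = 34/107 = 0.31776, p̂₂ = 124/336 = 0.36905; p̂₁ − p̂₂ = -0.05129.
SE = √(0.002026051 + 0.000693010) = √0.002719061 = 0.052145.
The 95% critical value is z* = 1.960. Margin of error = 0.10220.
Interval: -0.05129 ± 0.10220 → (-0.1535, 0.0509).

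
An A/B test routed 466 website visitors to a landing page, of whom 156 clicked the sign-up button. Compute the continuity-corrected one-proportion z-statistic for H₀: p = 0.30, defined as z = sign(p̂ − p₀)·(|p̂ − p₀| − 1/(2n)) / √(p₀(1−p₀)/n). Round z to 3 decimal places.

z = 1.587

Sample proportion p̂ = 156/466 = 0.33476. p̂ − p₀ = 0.034764.
Continuity correction 1/(2n) = 1/932 = 0.001073.
Corrected numerator: |0.034764| − 0.001073 = 0.033691.
Null standard error: √(0.30·0.70/466) = √0.000450644 = 0.021228.
z = (+)0.033691/0.021228 = 1.587.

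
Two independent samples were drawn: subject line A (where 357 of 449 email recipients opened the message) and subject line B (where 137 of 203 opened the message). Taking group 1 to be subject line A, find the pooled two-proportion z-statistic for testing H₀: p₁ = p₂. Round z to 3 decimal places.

Sample proportions: p̂₁ = 357/449 = 0.79510 and p̂₂ = 137/203 = 0.67488.
Pooled p̂ = (357+137)/(449+203) = 494/652 = 0.75767.
SE = √[p̂(1−p̂)(1/n₁+1/n₂)] = √[0.75767·0.24233·(1/449+1/203)] ≈ 0.036241.
z = (p̂₁ − p̂₂)/SE = (0.79510 − 0.67488)/0.036241 = 0.12022/0.036241 = 3.317.

z = 3.317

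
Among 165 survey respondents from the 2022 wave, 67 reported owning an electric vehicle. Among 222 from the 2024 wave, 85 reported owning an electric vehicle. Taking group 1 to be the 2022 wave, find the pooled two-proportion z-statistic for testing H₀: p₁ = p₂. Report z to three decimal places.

z = 0.462

p̂₁ = 67/165 = 0.40606, p̂₂ = 85/222 = 0.38288.
Pooled p̂ = (67+85)/(165+222) = 152/387 = 0.39276.
SE = √[p̂(1−p̂)(1/n₁+1/n₂)] = √[0.39276·0.60724·(1/165+1/222)] ≈ 0.050197.
z = (p̂₁ − p̂₂)/SE = (0.40606 − 0.38288)/0.050197 = 0.02318/0.050197 = 0.462.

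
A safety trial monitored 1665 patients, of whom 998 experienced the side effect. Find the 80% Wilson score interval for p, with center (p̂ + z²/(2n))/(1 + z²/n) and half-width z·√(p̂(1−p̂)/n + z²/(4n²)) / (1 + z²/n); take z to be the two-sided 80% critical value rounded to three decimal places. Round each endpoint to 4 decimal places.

p̂ = 998/1665 = 0.59940; z = 1.282, so z² = 1.643524.
Denominator 1 + z²/n = 1 + 1.643524/1665 = 1.000987.
Center = (0.59940 + 0.000494)/1.000987 = 0.59930.
Radicand: p̂(1−p̂)/n + z²/(4n²) = 0.000144216 + 0.000000148 = 0.000144364.
Half-width = 1.282·√0.000144364/1.000987 = 0.01539.
CI: 0.59930 ± 0.01539 = (0.5839, 0.6147).

(0.5839, 0.6147)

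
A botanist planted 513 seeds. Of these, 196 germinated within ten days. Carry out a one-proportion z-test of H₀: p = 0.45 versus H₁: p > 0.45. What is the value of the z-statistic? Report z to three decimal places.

z = -3.093

Sample proportion p̂ = 196/513 = 0.38207.
SE₀ = √(0.45·0.55/513) = 0.021965.
z = (p̂ − p₀)/SE = (0.38207 − 0.45)/0.021965 = -3.093.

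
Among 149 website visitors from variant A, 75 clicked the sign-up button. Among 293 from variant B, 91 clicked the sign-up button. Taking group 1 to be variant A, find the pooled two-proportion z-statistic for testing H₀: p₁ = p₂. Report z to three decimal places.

Sample proportions: p̂₁ = 75/149 = 0.50336 and p̂₂ = 91/293 = 0.31058.
Pooling: p̂ = 166/442 = 0.37557.
Pooled SE = √[0.2345161·0.01012438] ≈ 0.048727.
z = (p̂₁ − p̂₂)/SE = (0.50336 − 0.31058)/0.048727 = 0.19278/0.048727 = 3.956.

z = 3.956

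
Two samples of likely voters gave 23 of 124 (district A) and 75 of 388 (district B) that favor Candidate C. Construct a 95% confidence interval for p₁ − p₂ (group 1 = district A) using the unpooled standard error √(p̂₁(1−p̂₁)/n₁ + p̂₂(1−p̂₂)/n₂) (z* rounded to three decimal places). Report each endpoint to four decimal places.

p̂₁ = 23/124 = 0.18548, p̂₂ = 75/388 = 0.19330; p̂₁ − p̂₂ = -0.00782.
Unpooled SE = √(p̂₁(1−p̂₁)/n₁ + p̂₂(1−p̂₂)/n₂) = √(0.001218384 + 0.000401893) = 0.040253.
The 95% critical value is z* = 1.960. Margin = 1.960·0.040253 = 0.07890.
So the interval runs from -0.0867 to 0.0711.

(-0.0867, 0.0711)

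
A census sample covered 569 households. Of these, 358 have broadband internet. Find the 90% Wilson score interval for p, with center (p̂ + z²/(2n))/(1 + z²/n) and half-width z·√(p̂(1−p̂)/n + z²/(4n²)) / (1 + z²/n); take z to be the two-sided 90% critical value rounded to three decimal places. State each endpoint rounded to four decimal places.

(0.5953, 0.6618)

p̂ = 358/569 = 0.62917; z = 1.645, so z² = 2.706025.
1 + z²/n = 1.004756.
Adjusted center: (0.62917 + z²/(2n))/1.004756 = 0.62856.
Radicand: p̂(1−p̂)/n + z²/(4n²) = 0.000410042 + 0.000002090 = 0.000412132.
Half-width = 1.645·√0.000412132/1.004756 = 0.03324.
Interval: 0.62856 ± 0.03324 → (0.5953, 0.6618).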